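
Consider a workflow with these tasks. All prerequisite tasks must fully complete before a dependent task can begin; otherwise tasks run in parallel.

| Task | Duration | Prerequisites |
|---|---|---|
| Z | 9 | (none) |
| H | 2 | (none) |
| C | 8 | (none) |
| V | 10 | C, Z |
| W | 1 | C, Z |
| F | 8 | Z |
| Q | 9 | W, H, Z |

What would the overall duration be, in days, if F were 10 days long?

Actual critical path: Z→V = 9+10 = 19 ⇒ 19 days.
The longest path through F is only 17 days, so F has float 2.
That remains the longest chain; total 19 days.

19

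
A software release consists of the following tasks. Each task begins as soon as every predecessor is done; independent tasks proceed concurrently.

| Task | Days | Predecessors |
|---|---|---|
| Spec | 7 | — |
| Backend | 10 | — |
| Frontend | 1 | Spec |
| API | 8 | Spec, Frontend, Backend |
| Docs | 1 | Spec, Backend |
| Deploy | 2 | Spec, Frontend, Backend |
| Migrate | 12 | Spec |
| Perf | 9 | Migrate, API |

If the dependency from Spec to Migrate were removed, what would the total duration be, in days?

27

Before: longest chain Spec→Migrate→Perf = 7+12+9 = 28, finish 28.
Without Spec→Migrate, Migrate's earliest start moves from 7 to 0.
New critical path: Backend→API→Perf = 10+8+9 = 27 ⇒ 27 days.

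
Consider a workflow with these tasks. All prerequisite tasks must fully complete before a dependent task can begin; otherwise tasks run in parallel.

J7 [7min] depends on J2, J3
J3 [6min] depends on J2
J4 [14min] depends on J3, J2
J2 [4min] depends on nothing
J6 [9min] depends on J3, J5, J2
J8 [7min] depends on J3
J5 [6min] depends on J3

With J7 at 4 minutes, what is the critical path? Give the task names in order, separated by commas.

J2, J3, J5, J6

Critical path before the change: J2→J3→J5→J6 = 4+6+6+9 = 25 giving 25 minutes.
The longest path through J7 is only 17 minutes, so J7 has float 8.
No other chain overtakes it, so the finish is 25 minutes.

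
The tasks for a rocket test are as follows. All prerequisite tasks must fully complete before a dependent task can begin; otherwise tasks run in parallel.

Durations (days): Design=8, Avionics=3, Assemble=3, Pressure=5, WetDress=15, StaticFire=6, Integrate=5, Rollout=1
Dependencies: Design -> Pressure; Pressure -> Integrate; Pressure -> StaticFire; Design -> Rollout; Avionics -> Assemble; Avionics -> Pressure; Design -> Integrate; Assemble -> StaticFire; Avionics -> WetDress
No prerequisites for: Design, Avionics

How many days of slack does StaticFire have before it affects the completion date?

0

Design→Pressure→StaticFire = 8+5+6 = 19 sets the makespan at 19 days.
Longest path through StaticFire: 19 days (earliest finish 19, latest finish 19).
Float = 19 − 19 = 0.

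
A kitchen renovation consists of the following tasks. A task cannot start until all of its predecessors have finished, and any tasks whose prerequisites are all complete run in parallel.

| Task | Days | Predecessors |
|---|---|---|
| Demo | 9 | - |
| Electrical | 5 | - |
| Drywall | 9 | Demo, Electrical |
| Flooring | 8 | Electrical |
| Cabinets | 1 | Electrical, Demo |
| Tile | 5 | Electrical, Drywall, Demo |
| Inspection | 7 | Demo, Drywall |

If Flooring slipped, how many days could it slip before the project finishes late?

12

Demo→Drywall→Inspection = 9+9+7 = 25 sets the makespan at 25 days.
Longest path through Flooring: 13 days (earliest finish 13, latest finish 25).
Float = 25 − 13 = 12.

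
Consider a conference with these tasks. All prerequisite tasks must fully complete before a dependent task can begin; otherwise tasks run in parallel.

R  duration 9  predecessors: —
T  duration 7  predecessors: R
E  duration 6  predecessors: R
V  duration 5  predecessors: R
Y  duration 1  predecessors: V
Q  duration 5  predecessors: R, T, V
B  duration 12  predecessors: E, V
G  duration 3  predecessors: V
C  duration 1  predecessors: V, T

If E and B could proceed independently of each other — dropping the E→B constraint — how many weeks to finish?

26

With the dependency in place, R→E→B = 9+6+12 = 27 sets the finish at 27 weeks.
Without E→B, B's earliest start moves from 15 to 14.
The longest chain is now R→V→B = 9+5+12 = 26, so the plan takes 26 weeks.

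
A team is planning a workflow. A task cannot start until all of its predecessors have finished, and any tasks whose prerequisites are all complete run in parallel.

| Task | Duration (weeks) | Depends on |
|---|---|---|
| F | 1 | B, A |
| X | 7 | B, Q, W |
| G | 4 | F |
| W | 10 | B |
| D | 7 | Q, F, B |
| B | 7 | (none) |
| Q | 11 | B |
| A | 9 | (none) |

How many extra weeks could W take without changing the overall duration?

Critical path: B→Q→X = 7+11+7 = 25, so the finish is 25 weeks.
W finishes as early as 17 and must finish by 18.
So W can slip 18 − 17 = 1 week.

1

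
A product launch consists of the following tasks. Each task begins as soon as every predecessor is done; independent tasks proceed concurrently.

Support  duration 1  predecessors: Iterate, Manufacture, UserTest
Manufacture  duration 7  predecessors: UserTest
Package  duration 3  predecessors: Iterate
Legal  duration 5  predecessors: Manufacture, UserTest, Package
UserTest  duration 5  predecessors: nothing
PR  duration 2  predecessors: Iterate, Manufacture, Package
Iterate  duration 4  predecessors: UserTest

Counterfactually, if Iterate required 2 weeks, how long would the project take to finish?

Baseline: UserTest→Iterate→Package→Legal = 5+4+3+5 = 17 → 17 weeks.
Iterate is on the critical path; changing it to 2 makes that path 15 weeks.
The binding chain switches to UserTest→Manufacture→Legal = 5+7+5 = 17; finish 17 weeks.

17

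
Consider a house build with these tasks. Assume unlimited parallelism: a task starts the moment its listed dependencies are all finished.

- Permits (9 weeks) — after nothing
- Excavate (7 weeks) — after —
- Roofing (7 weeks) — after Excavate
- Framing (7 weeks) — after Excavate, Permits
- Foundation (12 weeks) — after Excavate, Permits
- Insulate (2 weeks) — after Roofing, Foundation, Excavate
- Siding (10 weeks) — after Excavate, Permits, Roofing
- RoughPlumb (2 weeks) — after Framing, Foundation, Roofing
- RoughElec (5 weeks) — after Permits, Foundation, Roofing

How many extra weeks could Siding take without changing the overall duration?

2

Critical path: Permits→Foundation→RoughElec = 9+12+5 = 26, so the finish is 26 weeks.
Longest path through Siding: 24 weeks (earliest finish 24, latest finish 26).
So Siding can slip 26 − 24 = 2 weeks.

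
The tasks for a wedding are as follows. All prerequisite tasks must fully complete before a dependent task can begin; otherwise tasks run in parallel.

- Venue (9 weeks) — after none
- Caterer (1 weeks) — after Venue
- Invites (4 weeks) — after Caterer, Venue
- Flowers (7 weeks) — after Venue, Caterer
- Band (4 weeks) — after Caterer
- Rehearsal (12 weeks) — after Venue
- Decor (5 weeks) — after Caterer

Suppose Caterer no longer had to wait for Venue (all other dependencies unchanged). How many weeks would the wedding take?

Original critical path: Venue→Rehearsal = 9+12 = 21 ⇒ 21 weeks.
Without Venue→Caterer, Caterer's earliest start moves from 9 to 0.
The longest chain is now Venue→Rehearsal = 9+12 = 21, so the wedding takes 21 weeks.

21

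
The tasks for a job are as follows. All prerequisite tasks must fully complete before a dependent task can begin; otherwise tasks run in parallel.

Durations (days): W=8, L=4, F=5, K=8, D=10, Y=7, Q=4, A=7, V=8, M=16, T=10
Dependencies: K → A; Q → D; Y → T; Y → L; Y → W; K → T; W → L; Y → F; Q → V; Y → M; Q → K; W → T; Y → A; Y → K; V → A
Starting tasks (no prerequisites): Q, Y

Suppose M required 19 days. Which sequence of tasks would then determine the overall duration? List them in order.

Critical path before the change: Y→K→T = 7+8+10 = 25 giving 25 days.
M is off the critical path — its longest chain is 23 days, giving 2 of slack.
Now Y→M = 7+19 = 26 is longest, so the finish becomes 26 days.

Y, M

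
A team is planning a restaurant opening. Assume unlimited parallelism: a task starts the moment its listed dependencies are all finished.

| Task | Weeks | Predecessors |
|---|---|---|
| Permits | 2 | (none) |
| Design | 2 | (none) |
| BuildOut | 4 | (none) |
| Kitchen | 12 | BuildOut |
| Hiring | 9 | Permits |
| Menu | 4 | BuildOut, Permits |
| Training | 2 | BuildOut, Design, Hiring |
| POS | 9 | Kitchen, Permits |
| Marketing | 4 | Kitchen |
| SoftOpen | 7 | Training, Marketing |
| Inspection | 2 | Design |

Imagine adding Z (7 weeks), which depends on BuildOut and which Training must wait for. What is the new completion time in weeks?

Originally the schedule takes 27 weeks.
With Z inserted, Training now waits for max(BuildOut, Design, Hiring, Z).
New critical path: BuildOut→Kitchen→Marketing→SoftOpen = 4+12+4+7 = 27 ⇒ 27 weeks.

27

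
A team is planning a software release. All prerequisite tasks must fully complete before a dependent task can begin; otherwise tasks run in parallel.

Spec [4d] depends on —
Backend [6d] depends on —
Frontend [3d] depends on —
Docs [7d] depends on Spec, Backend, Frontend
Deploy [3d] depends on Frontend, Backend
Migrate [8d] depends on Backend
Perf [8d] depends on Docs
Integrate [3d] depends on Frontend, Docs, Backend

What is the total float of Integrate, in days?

Backend→Docs→Perf = 6+7+8 = 21 sets the makespan at 21 days.
Longest path through Integrate: 16 days (earliest finish 16, latest finish 21).
Slack of Integrate = 18 − 13 = 5 days.

5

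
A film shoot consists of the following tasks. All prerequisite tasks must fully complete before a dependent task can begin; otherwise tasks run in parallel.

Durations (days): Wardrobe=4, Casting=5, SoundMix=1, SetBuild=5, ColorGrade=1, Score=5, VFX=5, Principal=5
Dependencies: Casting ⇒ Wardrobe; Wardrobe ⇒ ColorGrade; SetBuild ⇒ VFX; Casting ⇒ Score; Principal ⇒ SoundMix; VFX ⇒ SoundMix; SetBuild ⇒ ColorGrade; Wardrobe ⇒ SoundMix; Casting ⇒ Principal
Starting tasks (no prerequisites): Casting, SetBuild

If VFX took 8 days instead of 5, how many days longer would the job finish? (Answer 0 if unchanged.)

Actual critical path: SetBuild→VFX→SoundMix = 5+5+1 = 11 ⇒ 11 days.
Since VFX is critical, the +3 change carries straight to that chain (now 14 days).
The critical path is still SetBuild→VFX→SoundMix; finish is now 14 days.
Change in finish: 14 − 11 = +3 days.

3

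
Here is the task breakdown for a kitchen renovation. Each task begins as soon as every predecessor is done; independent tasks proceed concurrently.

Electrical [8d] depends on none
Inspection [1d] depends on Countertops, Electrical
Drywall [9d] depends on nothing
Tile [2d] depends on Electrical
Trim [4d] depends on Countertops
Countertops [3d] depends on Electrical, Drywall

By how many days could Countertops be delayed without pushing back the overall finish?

The longest chain is Drywall→Countertops→Trim = 9+3+4 = 16; overall finish 16 days.
Countertops finishes as early as 12 and must finish by 12.
So Countertops can slip 12 − 12 = 0 days.

0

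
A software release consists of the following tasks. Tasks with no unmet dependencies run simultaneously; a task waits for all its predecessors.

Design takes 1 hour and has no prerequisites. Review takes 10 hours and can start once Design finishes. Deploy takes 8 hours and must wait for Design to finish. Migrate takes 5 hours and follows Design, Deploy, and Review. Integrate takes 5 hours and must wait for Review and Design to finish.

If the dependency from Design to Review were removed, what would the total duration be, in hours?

With the dependency in place, Design→Review→Migrate = 1+10+5 = 16 sets the finish at 16 hours.
Without Design→Review, Review's earliest start moves from 1 to 0.
After: Review→Migrate = 10+5 = 15 → 15 hours.

15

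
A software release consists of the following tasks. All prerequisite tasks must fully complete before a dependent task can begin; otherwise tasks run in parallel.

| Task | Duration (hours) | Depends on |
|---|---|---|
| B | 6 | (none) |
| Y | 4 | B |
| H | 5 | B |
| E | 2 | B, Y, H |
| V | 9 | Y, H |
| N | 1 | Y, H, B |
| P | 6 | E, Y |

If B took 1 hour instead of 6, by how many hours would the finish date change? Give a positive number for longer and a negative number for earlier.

-5

Actual critical path: B→H→V = 6+5+9 = 20 ⇒ 20 hours.
Since B is critical, the -5 change carries straight to that chain (now 15 hours).
No other chain overtakes it, so the finish is 15 hours.
Change in finish: 15 − 20 = -5 hours.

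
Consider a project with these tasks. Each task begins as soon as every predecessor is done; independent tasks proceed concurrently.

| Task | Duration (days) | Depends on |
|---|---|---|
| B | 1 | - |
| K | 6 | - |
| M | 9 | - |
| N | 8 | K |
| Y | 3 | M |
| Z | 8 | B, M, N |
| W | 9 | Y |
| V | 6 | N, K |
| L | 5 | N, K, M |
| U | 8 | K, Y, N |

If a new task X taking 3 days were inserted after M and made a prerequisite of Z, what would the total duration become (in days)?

22

Originally the plan takes 22 days.
With X inserted, Z now waits for max(B, M, N, X).
New critical path: K→N→Z = 6+8+8 = 22 ⇒ 22 days.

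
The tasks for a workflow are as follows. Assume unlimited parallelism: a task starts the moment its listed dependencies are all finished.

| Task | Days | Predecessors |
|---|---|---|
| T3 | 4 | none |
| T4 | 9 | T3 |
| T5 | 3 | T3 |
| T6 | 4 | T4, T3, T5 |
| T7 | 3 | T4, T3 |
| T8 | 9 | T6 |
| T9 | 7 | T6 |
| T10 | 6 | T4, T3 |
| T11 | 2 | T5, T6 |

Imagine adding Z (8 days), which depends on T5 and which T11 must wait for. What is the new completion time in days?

26

Originally the workflow takes 26 days.
With Z inserted, T11 now waits for max(T5, T6, Z).
New critical path: T3→T4→T6→T8 = 4+9+4+9 = 26 ⇒ 26 days.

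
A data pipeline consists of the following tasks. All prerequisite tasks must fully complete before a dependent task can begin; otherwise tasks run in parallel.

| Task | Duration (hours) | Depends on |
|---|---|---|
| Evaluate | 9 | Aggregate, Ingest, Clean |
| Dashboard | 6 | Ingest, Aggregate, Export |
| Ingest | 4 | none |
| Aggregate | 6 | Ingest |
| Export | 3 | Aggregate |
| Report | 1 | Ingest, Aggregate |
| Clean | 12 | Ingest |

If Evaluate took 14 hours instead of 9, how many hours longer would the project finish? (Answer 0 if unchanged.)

Baseline: Ingest→Clean→Evaluate = 4+12+9 = 25 → 25 hours.
Since Evaluate is critical, the +5 change carries straight to that chain (now 30 hours).
The critical path is still Ingest→Clean→Evaluate; finish is now 30 hours.
Change in finish: 30 − 25 = +5 hours.

5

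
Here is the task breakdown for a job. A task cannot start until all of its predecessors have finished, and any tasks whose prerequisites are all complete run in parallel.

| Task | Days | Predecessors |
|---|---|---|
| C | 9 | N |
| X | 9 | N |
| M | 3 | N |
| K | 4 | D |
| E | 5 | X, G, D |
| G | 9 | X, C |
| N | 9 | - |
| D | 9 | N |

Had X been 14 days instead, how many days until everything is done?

Baseline: N→X→G→E = 9+9+9+5 = 32 → 32 days.
X is on the critical path; changing it to 14 makes that path 37 days.
No other chain overtakes it, so the finish is 37 days.

37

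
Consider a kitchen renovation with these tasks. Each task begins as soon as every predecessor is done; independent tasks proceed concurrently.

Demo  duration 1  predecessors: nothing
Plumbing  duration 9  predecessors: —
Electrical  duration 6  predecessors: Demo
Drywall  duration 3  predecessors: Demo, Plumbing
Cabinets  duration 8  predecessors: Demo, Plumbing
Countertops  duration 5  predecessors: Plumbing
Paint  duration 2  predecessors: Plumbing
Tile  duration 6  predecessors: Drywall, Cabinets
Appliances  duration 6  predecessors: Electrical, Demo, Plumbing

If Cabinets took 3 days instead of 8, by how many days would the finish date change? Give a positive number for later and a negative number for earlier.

-5

Critical path before the change: Plumbing→Cabinets→Tile = 9+8+6 = 23 giving 23 days.
Cabinets lies on that path, so at 3 days the path becomes 18 days.
Now Plumbing→Drywall→Tile = 9+3+6 = 18 is longest, so the finish becomes 18 days.
Change in finish: 18 − 23 = -5 days.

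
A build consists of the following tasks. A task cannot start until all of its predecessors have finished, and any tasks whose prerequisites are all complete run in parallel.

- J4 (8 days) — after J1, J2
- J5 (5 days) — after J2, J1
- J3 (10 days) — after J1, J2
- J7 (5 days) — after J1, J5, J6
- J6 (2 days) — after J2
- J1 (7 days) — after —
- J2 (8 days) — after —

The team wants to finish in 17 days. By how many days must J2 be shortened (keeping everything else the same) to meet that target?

Current finish: 18 days; target: 17.
J2 is on every critical path, so each day cut from J2 cuts the finish by one (this holds down to a finish of 17).
Need 18 − 17 = 1 day off J2 → J2 becomes 7 days, finish becomes 17.

1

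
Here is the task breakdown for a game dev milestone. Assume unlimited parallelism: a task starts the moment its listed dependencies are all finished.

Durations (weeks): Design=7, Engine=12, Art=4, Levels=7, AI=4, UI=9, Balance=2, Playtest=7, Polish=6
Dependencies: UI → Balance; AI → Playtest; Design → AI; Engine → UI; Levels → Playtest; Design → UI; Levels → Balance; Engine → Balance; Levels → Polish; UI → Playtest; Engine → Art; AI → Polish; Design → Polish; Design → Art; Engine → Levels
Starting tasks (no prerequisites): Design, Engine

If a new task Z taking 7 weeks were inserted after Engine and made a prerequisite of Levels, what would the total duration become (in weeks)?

33

Originally the plan takes 28 weeks.
With Z inserted, Levels now waits for max(Engine, Z).
New critical path: Engine→Z→Levels→Playtest = 12+7+7+7 = 33 ⇒ 33 weeks.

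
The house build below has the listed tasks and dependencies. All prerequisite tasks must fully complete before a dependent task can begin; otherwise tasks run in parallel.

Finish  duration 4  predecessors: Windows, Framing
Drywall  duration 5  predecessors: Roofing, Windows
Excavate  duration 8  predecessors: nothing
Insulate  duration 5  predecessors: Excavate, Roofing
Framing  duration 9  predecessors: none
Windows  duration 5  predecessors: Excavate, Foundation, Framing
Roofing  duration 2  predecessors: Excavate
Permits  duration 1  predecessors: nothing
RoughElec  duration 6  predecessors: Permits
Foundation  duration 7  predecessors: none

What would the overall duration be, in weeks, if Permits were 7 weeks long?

As given, the longest chain is Framing→Windows→Drywall = 9+5+5 = 19, so the finish is 19 weeks.
The longest path through Permits is only 7 weeks, so Permits has float 12.
No other chain overtakes it, so the finish is 19 weeks.

19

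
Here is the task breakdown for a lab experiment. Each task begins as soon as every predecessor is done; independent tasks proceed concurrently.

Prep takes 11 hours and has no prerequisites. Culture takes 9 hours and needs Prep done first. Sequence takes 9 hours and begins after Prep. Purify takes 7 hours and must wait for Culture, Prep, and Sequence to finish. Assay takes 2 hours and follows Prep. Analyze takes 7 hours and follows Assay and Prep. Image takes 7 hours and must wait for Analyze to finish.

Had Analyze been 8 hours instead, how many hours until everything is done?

Actual critical path: Prep→Assay→Analyze→Image = 11+2+7+7 = 27 ⇒ 27 hours.
Analyze is on the critical path; changing it to 8 makes that path 28 hours.
No other chain overtakes it, so the finish is 28 hours.

28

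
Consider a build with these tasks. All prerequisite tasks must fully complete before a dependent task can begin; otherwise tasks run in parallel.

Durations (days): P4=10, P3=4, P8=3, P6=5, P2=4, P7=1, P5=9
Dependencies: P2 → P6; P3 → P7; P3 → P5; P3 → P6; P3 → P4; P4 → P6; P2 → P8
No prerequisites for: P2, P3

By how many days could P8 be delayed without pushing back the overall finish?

The longest chain is P3→P4→P6 = 4+10+5 = 19; overall finish 19 days.
P8 finishes as early as 7 and must finish by 19.
Float = 19 − 7 = 12.

12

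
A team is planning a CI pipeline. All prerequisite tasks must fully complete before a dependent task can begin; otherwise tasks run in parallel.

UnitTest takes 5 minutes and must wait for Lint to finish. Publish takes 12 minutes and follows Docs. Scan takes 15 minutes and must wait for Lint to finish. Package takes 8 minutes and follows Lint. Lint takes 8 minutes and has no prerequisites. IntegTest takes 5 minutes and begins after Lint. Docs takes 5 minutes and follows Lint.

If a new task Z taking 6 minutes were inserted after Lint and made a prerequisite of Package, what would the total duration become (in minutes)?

25

Originally the CI pipeline takes 25 minutes.
With Z inserted, Package now waits for max(Lint, Z).
New critical path: Lint→Docs→Publish = 8+5+12 = 25 ⇒ 25 minutes.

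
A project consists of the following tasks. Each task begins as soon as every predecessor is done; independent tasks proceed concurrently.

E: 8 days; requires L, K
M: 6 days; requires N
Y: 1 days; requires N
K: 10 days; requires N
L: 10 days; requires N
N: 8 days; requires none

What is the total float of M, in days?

12

N→K→E = 8+10+8 = 26 sets the makespan at 26 days.
Longest path through M: 14 days (earliest finish 14, latest finish 26).
So M can slip 26 − 14 = 12 days.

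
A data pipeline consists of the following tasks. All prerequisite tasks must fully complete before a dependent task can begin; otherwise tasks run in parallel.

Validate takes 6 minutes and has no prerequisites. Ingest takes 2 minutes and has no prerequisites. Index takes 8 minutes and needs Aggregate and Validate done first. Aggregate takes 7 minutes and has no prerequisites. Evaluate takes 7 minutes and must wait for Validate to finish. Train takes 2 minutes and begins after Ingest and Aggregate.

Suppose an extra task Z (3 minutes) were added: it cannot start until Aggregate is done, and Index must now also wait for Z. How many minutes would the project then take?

Originally the project takes 15 minutes.
With Z inserted, Index now waits for max(Aggregate, Validate, Z).
New critical path: Aggregate→Z→Index = 7+3+8 = 18 ⇒ 18 minutes.

18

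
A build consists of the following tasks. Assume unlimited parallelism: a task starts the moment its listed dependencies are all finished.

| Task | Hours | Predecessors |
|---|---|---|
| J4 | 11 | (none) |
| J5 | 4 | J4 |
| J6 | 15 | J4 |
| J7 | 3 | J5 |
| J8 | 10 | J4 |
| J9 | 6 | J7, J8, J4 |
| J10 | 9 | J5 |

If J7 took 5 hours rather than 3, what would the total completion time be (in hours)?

Critical path before the change: J4→J8→J9 = 11+10+6 = 27 giving 27 hours.
J7 has 3 hours of float (longest path through it is 24).
That remains the longest chain; total 27 hours.

27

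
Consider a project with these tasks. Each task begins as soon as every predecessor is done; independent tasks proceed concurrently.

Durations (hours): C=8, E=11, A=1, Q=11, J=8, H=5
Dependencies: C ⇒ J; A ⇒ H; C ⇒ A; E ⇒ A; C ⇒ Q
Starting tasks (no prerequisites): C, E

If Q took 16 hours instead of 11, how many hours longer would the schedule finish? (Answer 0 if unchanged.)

5

Baseline: C→Q = 8+11 = 19 → 19 hours.
Q lies on that path, so at 16 hours the path becomes 24 hours.
No other chain overtakes it, so the finish is 24 hours.
Change in finish: 24 − 19 = +5 hours.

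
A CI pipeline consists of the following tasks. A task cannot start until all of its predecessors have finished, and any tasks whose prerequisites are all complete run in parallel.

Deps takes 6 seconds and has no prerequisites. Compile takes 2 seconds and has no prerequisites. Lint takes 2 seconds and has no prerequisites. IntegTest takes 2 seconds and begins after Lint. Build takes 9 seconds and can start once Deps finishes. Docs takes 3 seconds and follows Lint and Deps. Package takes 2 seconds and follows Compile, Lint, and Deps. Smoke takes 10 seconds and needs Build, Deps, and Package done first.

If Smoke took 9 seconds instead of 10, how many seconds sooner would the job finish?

1

Critical path before the change: Deps→Build→Smoke = 6+9+10 = 25 giving 25 seconds.
Since Smoke is critical, the -1 change carries straight to that chain (now 24 seconds).
No other chain overtakes it, so the finish is 24 seconds.
Change in finish: 24 − 25 = -1 seconds.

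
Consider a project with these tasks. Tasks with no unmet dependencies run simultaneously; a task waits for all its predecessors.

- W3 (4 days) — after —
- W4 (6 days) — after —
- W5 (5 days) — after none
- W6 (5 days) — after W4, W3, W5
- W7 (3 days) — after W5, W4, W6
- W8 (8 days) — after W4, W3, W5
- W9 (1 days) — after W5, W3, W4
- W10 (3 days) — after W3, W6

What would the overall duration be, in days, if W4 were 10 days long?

18

Actual critical path: W4→W6→W7 = 6+5+3 = 14 ⇒ 14 days.
W4 is on the critical path; changing it to 10 makes that path 18 days.
The critical path is still W4→W6→W7; finish is now 18 days.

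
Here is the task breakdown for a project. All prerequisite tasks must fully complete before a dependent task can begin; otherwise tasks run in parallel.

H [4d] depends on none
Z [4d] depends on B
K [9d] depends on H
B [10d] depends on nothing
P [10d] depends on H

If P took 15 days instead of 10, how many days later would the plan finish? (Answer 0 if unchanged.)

5

Critical path before the change: H→P = 4+10 = 14 giving 14 days.
Since P is critical, the +5 change carries straight to that chain (now 19 days).
No other chain overtakes it, so the finish is 19 days.
Change in finish: 19 − 14 = +5 days.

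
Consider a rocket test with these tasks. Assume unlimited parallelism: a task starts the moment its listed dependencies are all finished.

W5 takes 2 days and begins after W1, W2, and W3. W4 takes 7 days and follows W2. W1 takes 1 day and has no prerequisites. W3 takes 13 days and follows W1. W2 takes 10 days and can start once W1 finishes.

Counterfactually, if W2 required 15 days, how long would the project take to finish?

23

Baseline: W1→W2→W4 = 1+10+7 = 18 → 18 days.
W2 lies on that path, so at 15 days the path becomes 23 days.
No other chain overtakes it, so the finish is 23 days.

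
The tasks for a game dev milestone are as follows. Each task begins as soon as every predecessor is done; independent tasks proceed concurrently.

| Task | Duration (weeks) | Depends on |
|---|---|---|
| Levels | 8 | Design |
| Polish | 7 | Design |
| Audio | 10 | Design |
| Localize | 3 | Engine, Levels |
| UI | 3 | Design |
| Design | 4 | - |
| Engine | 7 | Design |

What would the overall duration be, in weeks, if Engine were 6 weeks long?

As given, the longest chain is Design→Levels→Localize = 4+8+3 = 15, so the finish is 15 weeks.
The longest path through Engine is only 14 weeks, so Engine has float 1.
The critical path is still Design→Levels→Localize; finish is now 15 weeks.

15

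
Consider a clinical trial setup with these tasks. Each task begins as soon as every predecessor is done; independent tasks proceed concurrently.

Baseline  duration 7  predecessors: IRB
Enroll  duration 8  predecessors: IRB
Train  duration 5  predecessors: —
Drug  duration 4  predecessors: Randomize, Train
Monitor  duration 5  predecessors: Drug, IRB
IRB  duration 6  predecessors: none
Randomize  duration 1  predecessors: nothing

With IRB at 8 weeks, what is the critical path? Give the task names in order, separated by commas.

IRB, Enroll

Critical path before the change: IRB→Enroll = 6+8 = 14 giving 14 weeks.
IRB is on the critical path; changing it to 8 makes that path 16 weeks.
No other chain overtakes it, so the finish is 16 weeks.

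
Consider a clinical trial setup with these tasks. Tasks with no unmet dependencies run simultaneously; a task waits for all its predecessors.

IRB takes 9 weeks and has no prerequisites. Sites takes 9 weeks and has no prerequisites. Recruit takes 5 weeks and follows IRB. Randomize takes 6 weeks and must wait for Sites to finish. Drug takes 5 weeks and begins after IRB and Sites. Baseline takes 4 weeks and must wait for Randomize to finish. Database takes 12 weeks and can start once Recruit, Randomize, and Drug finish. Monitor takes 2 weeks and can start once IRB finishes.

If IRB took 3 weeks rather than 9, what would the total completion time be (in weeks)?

27

Actual critical path: Sites→Randomize→Database = 9+6+12 = 27 ⇒ 27 weeks.
IRB has 1 week of float (longest path through it is 26).
No other chain overtakes it, so the finish is 27 weeks.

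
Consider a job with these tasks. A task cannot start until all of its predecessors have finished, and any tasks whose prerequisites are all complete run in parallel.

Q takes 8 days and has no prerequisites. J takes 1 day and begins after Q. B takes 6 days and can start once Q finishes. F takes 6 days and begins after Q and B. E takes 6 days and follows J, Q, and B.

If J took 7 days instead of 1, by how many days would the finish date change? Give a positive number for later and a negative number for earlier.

Baseline: Q→B→F = 8+6+6 = 20 → 20 days.
The longest path through J is only 15 days, so J has float 5.
The binding chain switches to Q→J→E = 8+7+6 = 21; finish 21 days.
Change in finish: 21 − 20 = +1 days.

1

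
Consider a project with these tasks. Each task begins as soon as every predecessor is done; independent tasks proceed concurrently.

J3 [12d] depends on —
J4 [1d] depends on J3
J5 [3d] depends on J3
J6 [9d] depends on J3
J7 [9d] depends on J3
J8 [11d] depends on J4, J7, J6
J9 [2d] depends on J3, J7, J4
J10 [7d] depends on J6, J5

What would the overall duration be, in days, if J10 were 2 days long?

As given, the longest chain is J3→J6→J8 = 12+9+11 = 32, so the finish is 32 days.
J10 has 4 days of float (longest path through it is 28).
No other chain overtakes it, so the finish is 32 days.

32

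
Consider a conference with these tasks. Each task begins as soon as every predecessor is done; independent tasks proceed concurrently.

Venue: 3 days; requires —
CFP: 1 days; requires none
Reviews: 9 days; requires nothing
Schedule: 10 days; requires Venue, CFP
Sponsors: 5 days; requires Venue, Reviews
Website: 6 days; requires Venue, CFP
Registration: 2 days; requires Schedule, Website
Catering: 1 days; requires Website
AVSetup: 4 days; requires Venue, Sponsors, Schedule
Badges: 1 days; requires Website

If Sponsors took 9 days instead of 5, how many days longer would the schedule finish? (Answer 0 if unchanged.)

4

Actual critical path: Reviews→Sponsors→AVSetup = 9+5+4 = 18 ⇒ 18 days.
Sponsors lies on that path, so at 9 days the path becomes 22 days.
No other chain overtakes it, so the finish is 22 days.
Change in finish: 22 − 18 = +4 days.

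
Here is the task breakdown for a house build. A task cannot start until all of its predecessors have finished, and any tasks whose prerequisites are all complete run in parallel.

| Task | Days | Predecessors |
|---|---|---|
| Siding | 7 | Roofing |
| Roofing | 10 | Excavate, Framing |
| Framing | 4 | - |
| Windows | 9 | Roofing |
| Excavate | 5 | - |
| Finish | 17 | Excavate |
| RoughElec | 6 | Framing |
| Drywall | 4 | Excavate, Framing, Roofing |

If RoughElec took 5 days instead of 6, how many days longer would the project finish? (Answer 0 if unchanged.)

0

Critical path before the change: Excavate→Roofing→Windows = 5+10+9 = 24 giving 24 days.
The longest path through RoughElec is only 10 days, so RoughElec has float 14.
The critical path is still Excavate→Roofing→Windows; finish is now 24 days.
Change in finish: 24 − 24 = +0 days.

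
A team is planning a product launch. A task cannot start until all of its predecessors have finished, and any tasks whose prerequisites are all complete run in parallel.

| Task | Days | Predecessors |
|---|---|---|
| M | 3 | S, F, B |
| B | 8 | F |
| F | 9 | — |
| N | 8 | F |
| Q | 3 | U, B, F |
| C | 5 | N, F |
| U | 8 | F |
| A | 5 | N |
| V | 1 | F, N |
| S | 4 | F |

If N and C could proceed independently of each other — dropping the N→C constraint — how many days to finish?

22

With the dependency in place, F→N→C = 9+8+5 = 22 sets the finish at 22 days.
Without N→C, C's earliest start moves from 17 to 9.
The longest chain is now F→N→A = 9+8+5 = 22, so the schedule takes 22 days.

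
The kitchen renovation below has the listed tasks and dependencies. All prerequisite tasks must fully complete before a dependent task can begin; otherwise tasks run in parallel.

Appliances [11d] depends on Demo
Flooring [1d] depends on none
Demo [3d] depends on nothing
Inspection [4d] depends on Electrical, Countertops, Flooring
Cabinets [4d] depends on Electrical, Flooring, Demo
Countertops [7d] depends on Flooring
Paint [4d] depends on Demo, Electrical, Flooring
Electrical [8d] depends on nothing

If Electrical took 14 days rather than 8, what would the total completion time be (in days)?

As given, the longest chain is Demo→Appliances = 3+11 = 14, so the finish is 14 days.
Electrical has 2 days of float (longest path through it is 12).
New critical path: Electrical→Cabinets = 14+4 = 18 ⇒ 18 days.

18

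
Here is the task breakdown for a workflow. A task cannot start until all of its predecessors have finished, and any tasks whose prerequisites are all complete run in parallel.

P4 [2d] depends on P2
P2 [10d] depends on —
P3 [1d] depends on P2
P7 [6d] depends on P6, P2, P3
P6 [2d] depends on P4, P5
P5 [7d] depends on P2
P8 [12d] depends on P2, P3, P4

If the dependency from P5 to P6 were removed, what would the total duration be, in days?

24

Before: longest chain P2→P5→P6→P7 = 10+7+2+6 = 25, finish 25.
Without P5→P6, P6's earliest start moves from 17 to 12.
New critical path: P2→P4→P8 = 10+2+12 = 24 ⇒ 24 days.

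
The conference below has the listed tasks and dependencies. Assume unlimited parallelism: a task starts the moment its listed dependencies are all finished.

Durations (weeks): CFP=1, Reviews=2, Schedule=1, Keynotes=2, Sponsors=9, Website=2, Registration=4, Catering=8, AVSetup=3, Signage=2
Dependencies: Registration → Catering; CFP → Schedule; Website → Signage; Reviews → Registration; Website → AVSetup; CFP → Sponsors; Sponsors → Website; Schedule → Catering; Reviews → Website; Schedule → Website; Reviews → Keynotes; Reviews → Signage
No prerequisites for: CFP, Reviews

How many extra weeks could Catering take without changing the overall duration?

1

CFP→Sponsors→Website→AVSetup = 1+9+2+3 = 15 sets the makespan at 15 weeks.
The longest chain containing Catering totals 14 weeks.
Slack of Catering = 7 − 6 = 1 week.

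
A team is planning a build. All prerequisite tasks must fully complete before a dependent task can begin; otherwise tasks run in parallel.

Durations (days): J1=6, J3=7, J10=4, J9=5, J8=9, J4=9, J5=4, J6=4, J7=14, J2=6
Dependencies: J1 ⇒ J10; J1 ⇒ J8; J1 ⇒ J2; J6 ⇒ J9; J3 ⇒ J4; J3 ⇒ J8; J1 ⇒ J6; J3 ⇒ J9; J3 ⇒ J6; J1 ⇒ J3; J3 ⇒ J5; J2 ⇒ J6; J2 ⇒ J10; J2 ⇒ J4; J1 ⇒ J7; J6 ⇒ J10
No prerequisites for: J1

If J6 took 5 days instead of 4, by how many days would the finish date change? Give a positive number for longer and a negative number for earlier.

1

Actual critical path: J1→J3→J6→J9 = 6+7+4+5 = 22 ⇒ 22 days.
J6 is on the critical path; changing it to 5 makes that path 23 days.
The critical path is still J1→J3→J6→J9; finish is now 23 days.
Change in finish: 23 − 22 = +1 days.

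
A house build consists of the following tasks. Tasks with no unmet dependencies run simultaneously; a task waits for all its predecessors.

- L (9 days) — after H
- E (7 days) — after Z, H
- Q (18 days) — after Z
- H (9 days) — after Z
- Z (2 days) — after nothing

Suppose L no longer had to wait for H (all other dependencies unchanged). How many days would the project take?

Original critical path: Z→H→L = 2+9+9 = 20 ⇒ 20 days.
Without H→L, L's earliest start moves from 11 to 0.
New critical path: Z→Q = 2+18 = 20 ⇒ 20 days.

20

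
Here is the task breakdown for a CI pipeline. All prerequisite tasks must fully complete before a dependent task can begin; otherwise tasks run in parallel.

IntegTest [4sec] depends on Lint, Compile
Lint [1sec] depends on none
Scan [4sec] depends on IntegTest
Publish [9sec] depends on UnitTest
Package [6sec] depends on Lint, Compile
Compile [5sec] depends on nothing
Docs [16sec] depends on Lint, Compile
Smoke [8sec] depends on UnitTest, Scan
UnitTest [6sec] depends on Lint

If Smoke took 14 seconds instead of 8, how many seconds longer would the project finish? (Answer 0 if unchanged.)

6

Critical path before the change: Compile→IntegTest→Scan→Smoke = 5+4+4+8 = 21 giving 21 seconds.
Smoke lies on that path, so at 14 seconds the path becomes 27 seconds.
No other chain overtakes it, so the finish is 27 seconds.
Change in finish: 27 − 21 = +6 seconds.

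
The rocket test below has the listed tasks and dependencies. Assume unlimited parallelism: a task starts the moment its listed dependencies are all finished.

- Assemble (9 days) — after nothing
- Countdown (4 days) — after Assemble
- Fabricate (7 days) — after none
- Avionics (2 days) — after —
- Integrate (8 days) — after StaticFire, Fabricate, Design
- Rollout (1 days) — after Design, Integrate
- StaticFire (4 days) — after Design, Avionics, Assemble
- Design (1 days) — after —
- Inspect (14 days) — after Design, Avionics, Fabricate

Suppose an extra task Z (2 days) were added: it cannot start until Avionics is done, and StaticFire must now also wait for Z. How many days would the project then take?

22

Originally the project takes 22 days.
With Z inserted, StaticFire now waits for max(Design, Avionics, Assemble, Z).
New critical path: Assemble→StaticFire→Integrate→Rollout = 9+4+8+1 = 22 ⇒ 22 days.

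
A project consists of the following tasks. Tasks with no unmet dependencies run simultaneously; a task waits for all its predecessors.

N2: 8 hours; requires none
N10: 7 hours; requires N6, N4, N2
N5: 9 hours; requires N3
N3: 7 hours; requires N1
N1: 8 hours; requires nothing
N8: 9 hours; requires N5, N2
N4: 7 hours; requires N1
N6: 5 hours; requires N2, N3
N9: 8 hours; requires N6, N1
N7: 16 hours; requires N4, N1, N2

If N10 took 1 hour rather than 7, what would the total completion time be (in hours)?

33

The binding path is N1→N3→N5→N8 = 8+7+9+9 = 33; finish at 33 hours.
The longest path through N10 is only 27 hours, so N10 has float 6.
The critical path is still N1→N3→N5→N8; finish is now 33 hours.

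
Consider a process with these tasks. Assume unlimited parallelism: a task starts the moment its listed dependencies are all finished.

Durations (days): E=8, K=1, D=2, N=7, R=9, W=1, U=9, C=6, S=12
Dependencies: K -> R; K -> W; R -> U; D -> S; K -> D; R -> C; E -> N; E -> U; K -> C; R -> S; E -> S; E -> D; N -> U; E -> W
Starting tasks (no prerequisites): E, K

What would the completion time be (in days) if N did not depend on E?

Before: longest chain E→N→U = 8+7+9 = 24, finish 24.
Without E→N, N's earliest start moves from 8 to 0.
New critical path: E→D→S = 8+2+12 = 22 ⇒ 22 days.

22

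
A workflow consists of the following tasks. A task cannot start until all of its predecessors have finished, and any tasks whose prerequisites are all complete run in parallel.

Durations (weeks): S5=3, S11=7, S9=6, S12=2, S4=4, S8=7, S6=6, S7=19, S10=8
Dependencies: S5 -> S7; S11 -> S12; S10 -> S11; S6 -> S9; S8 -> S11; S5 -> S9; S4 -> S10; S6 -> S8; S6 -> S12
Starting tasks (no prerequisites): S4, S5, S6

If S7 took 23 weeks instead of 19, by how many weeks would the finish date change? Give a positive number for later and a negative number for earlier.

4

Actual critical path: S5→S7 = 3+19 = 22 ⇒ 22 weeks.
S7 lies on that path, so at 23 weeks the path becomes 26 weeks.
That remains the longest chain; total 26 weeks.
Change in finish: 26 − 22 = +4 weeks.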